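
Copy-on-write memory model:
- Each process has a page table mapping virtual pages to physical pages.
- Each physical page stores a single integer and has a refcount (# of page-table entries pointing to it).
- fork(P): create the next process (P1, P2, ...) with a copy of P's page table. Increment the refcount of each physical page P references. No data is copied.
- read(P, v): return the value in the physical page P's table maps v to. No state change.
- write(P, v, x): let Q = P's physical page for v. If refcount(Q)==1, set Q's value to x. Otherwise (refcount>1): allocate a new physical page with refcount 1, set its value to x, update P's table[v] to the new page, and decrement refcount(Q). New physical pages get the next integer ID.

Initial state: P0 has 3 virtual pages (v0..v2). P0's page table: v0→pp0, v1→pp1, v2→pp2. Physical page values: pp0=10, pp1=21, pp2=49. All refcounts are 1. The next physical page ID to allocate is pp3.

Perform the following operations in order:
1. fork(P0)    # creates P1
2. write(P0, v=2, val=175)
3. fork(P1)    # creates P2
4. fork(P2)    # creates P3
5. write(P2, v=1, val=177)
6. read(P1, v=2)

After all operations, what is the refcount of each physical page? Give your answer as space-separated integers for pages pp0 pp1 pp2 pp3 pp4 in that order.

Op 1: fork(P0) -> P1. 3 ppages; refcounts: pp0:2 pp1:2 pp2:2
Op 2: write(P0, v2, 175). refcount(pp2)=2>1 -> COPY to pp3. 4 ppages; refcounts: pp0:2 pp1:2 pp2:1 pp3:1
Op 3: fork(P1) -> P2. 4 ppages; refcounts: pp0:3 pp1:3 pp2:2 pp3:1
Op 4: fork(P2) -> P3. 4 ppages; refcounts: pp0:4 pp1:4 pp2:3 pp3:1
Op 5: write(P2, v1, 177). refcount(pp1)=4>1 -> COPY to pp4. 5 ppages; refcounts: pp0:4 pp1:3 pp2:3 pp3:1 pp4:1
Op 6: read(P1, v2) -> 49. No state change.

Answer: 4 3 3 1 1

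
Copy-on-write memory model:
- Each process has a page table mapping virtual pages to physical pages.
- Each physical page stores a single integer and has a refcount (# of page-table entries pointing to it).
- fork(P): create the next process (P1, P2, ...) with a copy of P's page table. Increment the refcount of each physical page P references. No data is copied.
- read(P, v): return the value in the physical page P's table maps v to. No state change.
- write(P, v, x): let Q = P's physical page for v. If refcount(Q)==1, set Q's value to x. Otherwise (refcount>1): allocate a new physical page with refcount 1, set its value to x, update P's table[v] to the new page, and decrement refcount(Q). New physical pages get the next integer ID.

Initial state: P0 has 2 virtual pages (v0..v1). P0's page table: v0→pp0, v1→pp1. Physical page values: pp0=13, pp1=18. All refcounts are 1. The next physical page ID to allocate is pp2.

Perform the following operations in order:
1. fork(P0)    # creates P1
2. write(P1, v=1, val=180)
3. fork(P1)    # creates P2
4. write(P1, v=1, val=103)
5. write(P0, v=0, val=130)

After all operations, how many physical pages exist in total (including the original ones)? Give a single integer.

Answer: 5

Derivation:
Op 1: fork(P0) -> P1. 2 ppages; refcounts: pp0:2 pp1:2
Op 2: write(P1, v1, 180). refcount(pp1)=2>1 -> COPY to pp2. 3 ppages; refcounts: pp0:2 pp1:1 pp2:1
Op 3: fork(P1) -> P2. 3 ppages; refcounts: pp0:3 pp1:1 pp2:2
Op 4: write(P1, v1, 103). refcount(pp2)=2>1 -> COPY to pp3. 4 ppages; refcounts: pp0:3 pp1:1 pp2:1 pp3:1
Op 5: write(P0, v0, 130). refcount(pp0)=3>1 -> COPY to pp4. 5 ppages; refcounts: pp0:2 pp1:1 pp2:1 pp3:1 pp4:1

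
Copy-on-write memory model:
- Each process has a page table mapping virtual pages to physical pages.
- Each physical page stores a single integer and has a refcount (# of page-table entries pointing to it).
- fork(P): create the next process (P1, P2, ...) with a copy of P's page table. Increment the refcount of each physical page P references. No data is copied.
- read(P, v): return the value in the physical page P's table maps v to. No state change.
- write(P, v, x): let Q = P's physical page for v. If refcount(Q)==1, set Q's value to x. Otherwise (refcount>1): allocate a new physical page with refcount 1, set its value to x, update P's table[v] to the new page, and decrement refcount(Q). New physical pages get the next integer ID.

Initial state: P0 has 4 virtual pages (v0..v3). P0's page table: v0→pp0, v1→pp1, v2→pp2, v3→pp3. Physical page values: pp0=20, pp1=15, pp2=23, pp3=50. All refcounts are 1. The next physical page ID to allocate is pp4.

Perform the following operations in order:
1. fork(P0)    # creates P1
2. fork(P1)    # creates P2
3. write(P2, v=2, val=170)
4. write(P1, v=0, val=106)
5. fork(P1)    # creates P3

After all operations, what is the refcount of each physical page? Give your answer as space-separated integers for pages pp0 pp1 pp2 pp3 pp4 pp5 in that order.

Op 1: fork(P0) -> P1. 4 ppages; refcounts: pp0:2 pp1:2 pp2:2 pp3:2
Op 2: fork(P1) -> P2. 4 ppages; refcounts: pp0:3 pp1:3 pp2:3 pp3:3
Op 3: write(P2, v2, 170). refcount(pp2)=3>1 -> COPY to pp4. 5 ppages; refcounts: pp0:3 pp1:3 pp2:2 pp3:3 pp4:1
Op 4: write(P1, v0, 106). refcount(pp0)=3>1 -> COPY to pp5. 6 ppages; refcounts: pp0:2 pp1:3 pp2:2 pp3:3 pp4:1 pp5:1
Op 5: fork(P1) -> P3. 6 ppages; refcounts: pp0:2 pp1:4 pp2:3 pp3:4 pp4:1 pp5:2

Answer: 2 4 3 4 1 2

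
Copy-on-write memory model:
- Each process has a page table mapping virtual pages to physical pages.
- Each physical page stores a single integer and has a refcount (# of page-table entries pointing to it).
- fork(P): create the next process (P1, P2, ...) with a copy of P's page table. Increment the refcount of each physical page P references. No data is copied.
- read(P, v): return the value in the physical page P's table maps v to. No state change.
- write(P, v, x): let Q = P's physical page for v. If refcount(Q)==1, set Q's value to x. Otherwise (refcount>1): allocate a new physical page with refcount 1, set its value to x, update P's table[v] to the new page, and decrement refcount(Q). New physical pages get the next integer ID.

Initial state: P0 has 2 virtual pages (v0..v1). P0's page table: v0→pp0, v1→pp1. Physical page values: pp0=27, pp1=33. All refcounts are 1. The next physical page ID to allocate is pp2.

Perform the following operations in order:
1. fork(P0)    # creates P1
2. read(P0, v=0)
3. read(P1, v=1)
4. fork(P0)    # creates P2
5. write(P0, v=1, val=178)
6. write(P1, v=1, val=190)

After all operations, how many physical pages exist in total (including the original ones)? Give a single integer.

Answer: 4

Derivation:
Op 1: fork(P0) -> P1. 2 ppages; refcounts: pp0:2 pp1:2
Op 2: read(P0, v0) -> 27. No state change.
Op 3: read(P1, v1) -> 33. No state change.
Op 4: fork(P0) -> P2. 2 ppages; refcounts: pp0:3 pp1:3
Op 5: write(P0, v1, 178). refcount(pp1)=3>1 -> COPY to pp2. 3 ppages; refcounts: pp0:3 pp1:2 pp2:1
Op 6: write(P1, v1, 190). refcount(pp1)=2>1 -> COPY to pp3. 4 ppages; refcounts: pp0:3 pp1:1 pp2:1 pp3:1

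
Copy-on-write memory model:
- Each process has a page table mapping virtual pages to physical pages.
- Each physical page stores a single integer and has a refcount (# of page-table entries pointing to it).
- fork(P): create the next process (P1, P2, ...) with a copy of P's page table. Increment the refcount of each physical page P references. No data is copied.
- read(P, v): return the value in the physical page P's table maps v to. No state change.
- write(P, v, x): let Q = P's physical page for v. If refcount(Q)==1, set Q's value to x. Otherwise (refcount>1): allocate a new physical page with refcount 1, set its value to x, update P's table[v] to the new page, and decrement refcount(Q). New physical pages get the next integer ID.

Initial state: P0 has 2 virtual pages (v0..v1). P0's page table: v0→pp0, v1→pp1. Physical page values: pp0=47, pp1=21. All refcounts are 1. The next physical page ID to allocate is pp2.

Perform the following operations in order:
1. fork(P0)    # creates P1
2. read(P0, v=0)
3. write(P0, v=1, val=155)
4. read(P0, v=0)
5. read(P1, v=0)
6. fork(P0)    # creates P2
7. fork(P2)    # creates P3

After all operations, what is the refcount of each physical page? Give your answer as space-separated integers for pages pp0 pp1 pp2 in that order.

Answer: 4 1 3

Derivation:
Op 1: fork(P0) -> P1. 2 ppages; refcounts: pp0:2 pp1:2
Op 2: read(P0, v0) -> 47. No state change.
Op 3: write(P0, v1, 155). refcount(pp1)=2>1 -> COPY to pp2. 3 ppages; refcounts: pp0:2 pp1:1 pp2:1
Op 4: read(P0, v0) -> 47. No state change.
Op 5: read(P1, v0) -> 47. No state change.
Op 6: fork(P0) -> P2. 3 ppages; refcounts: pp0:3 pp1:1 pp2:2
Op 7: fork(P2) -> P3. 3 ppages; refcounts: pp0:4 pp1:1 pp2:3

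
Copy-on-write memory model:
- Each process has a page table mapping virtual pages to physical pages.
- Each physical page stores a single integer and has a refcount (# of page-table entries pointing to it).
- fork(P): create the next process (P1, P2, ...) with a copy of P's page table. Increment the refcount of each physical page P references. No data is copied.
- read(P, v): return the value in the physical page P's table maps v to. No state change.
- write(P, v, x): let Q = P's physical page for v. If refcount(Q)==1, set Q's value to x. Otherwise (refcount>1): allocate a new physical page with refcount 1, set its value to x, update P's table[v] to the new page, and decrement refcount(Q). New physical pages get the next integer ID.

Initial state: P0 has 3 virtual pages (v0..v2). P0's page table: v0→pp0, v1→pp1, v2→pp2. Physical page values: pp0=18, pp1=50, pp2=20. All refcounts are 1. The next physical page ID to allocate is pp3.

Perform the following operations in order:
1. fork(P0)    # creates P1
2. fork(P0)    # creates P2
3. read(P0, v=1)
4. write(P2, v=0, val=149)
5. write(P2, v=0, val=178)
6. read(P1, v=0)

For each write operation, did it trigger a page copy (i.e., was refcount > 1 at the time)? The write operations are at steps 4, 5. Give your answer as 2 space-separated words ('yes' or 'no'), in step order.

Op 1: fork(P0) -> P1. 3 ppages; refcounts: pp0:2 pp1:2 pp2:2
Op 2: fork(P0) -> P2. 3 ppages; refcounts: pp0:3 pp1:3 pp2:3
Op 3: read(P0, v1) -> 50. No state change.
Op 4: write(P2, v0, 149). refcount(pp0)=3>1 -> COPY to pp3. 4 ppages; refcounts: pp0:2 pp1:3 pp2:3 pp3:1
Op 5: write(P2, v0, 178). refcount(pp3)=1 -> write in place. 4 ppages; refcounts: pp0:2 pp1:3 pp2:3 pp3:1
Op 6: read(P1, v0) -> 18. No state change.

yes no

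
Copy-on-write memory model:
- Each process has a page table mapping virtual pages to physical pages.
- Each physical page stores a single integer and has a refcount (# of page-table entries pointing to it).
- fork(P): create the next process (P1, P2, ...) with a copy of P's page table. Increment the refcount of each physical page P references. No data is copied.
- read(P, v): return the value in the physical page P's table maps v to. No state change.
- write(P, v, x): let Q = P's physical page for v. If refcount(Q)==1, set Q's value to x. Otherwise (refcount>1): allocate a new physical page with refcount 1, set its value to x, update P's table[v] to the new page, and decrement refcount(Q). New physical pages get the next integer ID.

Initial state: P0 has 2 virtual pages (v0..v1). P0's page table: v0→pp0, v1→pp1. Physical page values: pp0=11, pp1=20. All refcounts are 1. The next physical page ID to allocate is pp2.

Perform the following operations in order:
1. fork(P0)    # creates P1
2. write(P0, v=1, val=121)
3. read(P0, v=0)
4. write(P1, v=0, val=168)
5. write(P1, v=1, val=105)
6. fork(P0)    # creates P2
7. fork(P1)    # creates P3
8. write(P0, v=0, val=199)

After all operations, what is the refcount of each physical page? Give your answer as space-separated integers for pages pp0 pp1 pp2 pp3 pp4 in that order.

Answer: 1 2 2 2 1

Derivation:
Op 1: fork(P0) -> P1. 2 ppages; refcounts: pp0:2 pp1:2
Op 2: write(P0, v1, 121). refcount(pp1)=2>1 -> COPY to pp2. 3 ppages; refcounts: pp0:2 pp1:1 pp2:1
Op 3: read(P0, v0) -> 11. No state change.
Op 4: write(P1, v0, 168). refcount(pp0)=2>1 -> COPY to pp3. 4 ppages; refcounts: pp0:1 pp1:1 pp2:1 pp3:1
Op 5: write(P1, v1, 105). refcount(pp1)=1 -> write in place. 4 ppages; refcounts: pp0:1 pp1:1 pp2:1 pp3:1
Op 6: fork(P0) -> P2. 4 ppages; refcounts: pp0:2 pp1:1 pp2:2 pp3:1
Op 7: fork(P1) -> P3. 4 ppages; refcounts: pp0:2 pp1:2 pp2:2 pp3:2
Op 8: write(P0, v0, 199). refcount(pp0)=2>1 -> COPY to pp4. 5 ppages; refcounts: pp0:1 pp1:2 pp2:2 pp3:2 pp4:1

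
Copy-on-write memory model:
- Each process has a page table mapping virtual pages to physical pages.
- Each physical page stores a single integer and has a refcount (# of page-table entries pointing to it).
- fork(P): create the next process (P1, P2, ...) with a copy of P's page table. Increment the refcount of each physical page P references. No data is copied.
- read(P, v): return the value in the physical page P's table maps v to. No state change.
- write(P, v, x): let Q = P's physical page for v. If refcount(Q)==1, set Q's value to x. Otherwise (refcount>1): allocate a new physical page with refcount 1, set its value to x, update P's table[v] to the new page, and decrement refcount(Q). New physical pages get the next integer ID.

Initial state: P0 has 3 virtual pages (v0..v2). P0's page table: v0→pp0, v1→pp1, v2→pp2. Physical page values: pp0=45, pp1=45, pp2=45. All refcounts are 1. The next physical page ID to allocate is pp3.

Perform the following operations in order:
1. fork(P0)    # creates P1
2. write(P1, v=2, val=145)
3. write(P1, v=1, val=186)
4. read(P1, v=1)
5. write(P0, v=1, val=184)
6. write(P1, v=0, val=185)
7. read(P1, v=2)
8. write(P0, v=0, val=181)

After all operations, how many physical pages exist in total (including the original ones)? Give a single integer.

Answer: 6

Derivation:
Op 1: fork(P0) -> P1. 3 ppages; refcounts: pp0:2 pp1:2 pp2:2
Op 2: write(P1, v2, 145). refcount(pp2)=2>1 -> COPY to pp3. 4 ppages; refcounts: pp0:2 pp1:2 pp2:1 pp3:1
Op 3: write(P1, v1, 186). refcount(pp1)=2>1 -> COPY to pp4. 5 ppages; refcounts: pp0:2 pp1:1 pp2:1 pp3:1 pp4:1
Op 4: read(P1, v1) -> 186. No state change.
Op 5: write(P0, v1, 184). refcount(pp1)=1 -> write in place. 5 ppages; refcounts: pp0:2 pp1:1 pp2:1 pp3:1 pp4:1
Op 6: write(P1, v0, 185). refcount(pp0)=2>1 -> COPY to pp5. 6 ppages; refcounts: pp0:1 pp1:1 pp2:1 pp3:1 pp4:1 pp5:1
Op 7: read(P1, v2) -> 145. No state change.
Op 8: write(P0, v0, 181). refcount(pp0)=1 -> write in place. 6 ppages; refcounts: pp0:1 pp1:1 pp2:1 pp3:1 pp4:1 pp5:1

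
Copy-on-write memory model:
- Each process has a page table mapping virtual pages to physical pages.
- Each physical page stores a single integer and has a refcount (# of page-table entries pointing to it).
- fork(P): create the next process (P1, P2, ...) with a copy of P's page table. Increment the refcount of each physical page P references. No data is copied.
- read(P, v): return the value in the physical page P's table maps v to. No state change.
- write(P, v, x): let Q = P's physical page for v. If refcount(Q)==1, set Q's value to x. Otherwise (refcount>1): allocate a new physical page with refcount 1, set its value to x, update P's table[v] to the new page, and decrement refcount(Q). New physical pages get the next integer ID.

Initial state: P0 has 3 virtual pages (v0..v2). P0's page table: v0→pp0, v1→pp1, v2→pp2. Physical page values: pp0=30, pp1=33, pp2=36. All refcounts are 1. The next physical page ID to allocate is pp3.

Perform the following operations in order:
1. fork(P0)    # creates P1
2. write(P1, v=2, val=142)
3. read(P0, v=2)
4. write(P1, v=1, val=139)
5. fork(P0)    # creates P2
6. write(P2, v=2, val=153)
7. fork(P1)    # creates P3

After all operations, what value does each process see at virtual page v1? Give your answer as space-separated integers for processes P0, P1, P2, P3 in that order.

Answer: 33 139 33 139

Derivation:
Op 1: fork(P0) -> P1. 3 ppages; refcounts: pp0:2 pp1:2 pp2:2
Op 2: write(P1, v2, 142). refcount(pp2)=2>1 -> COPY to pp3. 4 ppages; refcounts: pp0:2 pp1:2 pp2:1 pp3:1
Op 3: read(P0, v2) -> 36. No state change.
Op 4: write(P1, v1, 139). refcount(pp1)=2>1 -> COPY to pp4. 5 ppages; refcounts: pp0:2 pp1:1 pp2:1 pp3:1 pp4:1
Op 5: fork(P0) -> P2. 5 ppages; refcounts: pp0:3 pp1:2 pp2:2 pp3:1 pp4:1
Op 6: write(P2, v2, 153). refcount(pp2)=2>1 -> COPY to pp5. 6 ppages; refcounts: pp0:3 pp1:2 pp2:1 pp3:1 pp4:1 pp5:1
Op 7: fork(P1) -> P3. 6 ppages; refcounts: pp0:4 pp1:2 pp2:1 pp3:2 pp4:2 pp5:1
P0: v1 -> pp1 = 33
P1: v1 -> pp4 = 139
P2: v1 -> pp1 = 33
P3: v1 -> pp4 = 139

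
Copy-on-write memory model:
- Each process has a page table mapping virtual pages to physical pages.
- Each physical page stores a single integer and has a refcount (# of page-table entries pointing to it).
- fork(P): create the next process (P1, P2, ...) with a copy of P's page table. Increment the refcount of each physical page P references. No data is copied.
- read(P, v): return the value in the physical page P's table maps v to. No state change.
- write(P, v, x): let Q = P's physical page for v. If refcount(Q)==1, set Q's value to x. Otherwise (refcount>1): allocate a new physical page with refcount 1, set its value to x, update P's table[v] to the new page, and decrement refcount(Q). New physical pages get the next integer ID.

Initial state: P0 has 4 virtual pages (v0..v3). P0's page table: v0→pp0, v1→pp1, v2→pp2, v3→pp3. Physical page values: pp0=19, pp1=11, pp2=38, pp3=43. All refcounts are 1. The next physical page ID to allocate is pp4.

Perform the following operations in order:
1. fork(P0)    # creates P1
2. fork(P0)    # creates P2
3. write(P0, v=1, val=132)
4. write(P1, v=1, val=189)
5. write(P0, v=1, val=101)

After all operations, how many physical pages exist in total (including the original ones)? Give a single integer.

Answer: 6

Derivation:
Op 1: fork(P0) -> P1. 4 ppages; refcounts: pp0:2 pp1:2 pp2:2 pp3:2
Op 2: fork(P0) -> P2. 4 ppages; refcounts: pp0:3 pp1:3 pp2:3 pp3:3
Op 3: write(P0, v1, 132). refcount(pp1)=3>1 -> COPY to pp4. 5 ppages; refcounts: pp0:3 pp1:2 pp2:3 pp3:3 pp4:1
Op 4: write(P1, v1, 189). refcount(pp1)=2>1 -> COPY to pp5. 6 ppages; refcounts: pp0:3 pp1:1 pp2:3 pp3:3 pp4:1 pp5:1
Op 5: write(P0, v1, 101). refcount(pp4)=1 -> write in place. 6 ppages; refcounts: pp0:3 pp1:1 pp2:3 pp3:3 pp4:1 pp5:1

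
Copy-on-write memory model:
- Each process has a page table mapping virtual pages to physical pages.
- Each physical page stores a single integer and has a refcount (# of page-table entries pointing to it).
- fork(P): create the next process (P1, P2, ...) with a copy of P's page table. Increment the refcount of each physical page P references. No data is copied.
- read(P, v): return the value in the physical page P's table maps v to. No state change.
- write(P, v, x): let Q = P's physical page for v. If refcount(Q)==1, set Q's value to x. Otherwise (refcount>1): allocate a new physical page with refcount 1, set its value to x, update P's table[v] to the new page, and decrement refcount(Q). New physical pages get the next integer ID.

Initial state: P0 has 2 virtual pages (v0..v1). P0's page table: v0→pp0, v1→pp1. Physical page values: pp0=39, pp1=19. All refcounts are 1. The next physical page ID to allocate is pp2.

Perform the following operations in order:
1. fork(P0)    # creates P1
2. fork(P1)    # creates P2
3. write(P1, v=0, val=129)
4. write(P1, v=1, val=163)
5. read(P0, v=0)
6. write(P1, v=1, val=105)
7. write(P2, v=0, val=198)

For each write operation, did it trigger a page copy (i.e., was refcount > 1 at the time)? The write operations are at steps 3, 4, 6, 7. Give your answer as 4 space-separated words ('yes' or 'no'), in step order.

Op 1: fork(P0) -> P1. 2 ppages; refcounts: pp0:2 pp1:2
Op 2: fork(P1) -> P2. 2 ppages; refcounts: pp0:3 pp1:3
Op 3: write(P1, v0, 129). refcount(pp0)=3>1 -> COPY to pp2. 3 ppages; refcounts: pp0:2 pp1:3 pp2:1
Op 4: write(P1, v1, 163). refcount(pp1)=3>1 -> COPY to pp3. 4 ppages; refcounts: pp0:2 pp1:2 pp2:1 pp3:1
Op 5: read(P0, v0) -> 39. No state change.
Op 6: write(P1, v1, 105). refcount(pp3)=1 -> write in place. 4 ppages; refcounts: pp0:2 pp1:2 pp2:1 pp3:1
Op 7: write(P2, v0, 198). refcount(pp0)=2>1 -> COPY to pp4. 5 ppages; refcounts: pp0:1 pp1:2 pp2:1 pp3:1 pp4:1

yes yes no yes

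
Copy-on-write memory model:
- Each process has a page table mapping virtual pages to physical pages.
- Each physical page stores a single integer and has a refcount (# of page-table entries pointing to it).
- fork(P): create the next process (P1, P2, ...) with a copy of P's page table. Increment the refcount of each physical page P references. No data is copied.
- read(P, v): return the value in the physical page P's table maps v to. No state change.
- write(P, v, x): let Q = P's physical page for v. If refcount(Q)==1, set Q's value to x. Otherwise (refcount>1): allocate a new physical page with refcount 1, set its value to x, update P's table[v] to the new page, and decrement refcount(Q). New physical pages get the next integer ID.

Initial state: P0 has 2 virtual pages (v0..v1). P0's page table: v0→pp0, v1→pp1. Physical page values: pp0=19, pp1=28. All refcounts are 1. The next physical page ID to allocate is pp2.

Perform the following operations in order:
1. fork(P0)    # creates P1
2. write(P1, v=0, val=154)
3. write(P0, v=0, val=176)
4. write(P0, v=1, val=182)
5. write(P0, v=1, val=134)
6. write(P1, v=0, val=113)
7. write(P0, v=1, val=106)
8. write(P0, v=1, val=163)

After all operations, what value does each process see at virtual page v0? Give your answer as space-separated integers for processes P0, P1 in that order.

Op 1: fork(P0) -> P1. 2 ppages; refcounts: pp0:2 pp1:2
Op 2: write(P1, v0, 154). refcount(pp0)=2>1 -> COPY to pp2. 3 ppages; refcounts: pp0:1 pp1:2 pp2:1
Op 3: write(P0, v0, 176). refcount(pp0)=1 -> write in place. 3 ppages; refcounts: pp0:1 pp1:2 pp2:1
Op 4: write(P0, v1, 182). refcount(pp1)=2>1 -> COPY to pp3. 4 ppages; refcounts: pp0:1 pp1:1 pp2:1 pp3:1
Op 5: write(P0, v1, 134). refcount(pp3)=1 -> write in place. 4 ppages; refcounts: pp0:1 pp1:1 pp2:1 pp3:1
Op 6: write(P1, v0, 113). refcount(pp2)=1 -> write in place. 4 ppages; refcounts: pp0:1 pp1:1 pp2:1 pp3:1
Op 7: write(P0, v1, 106). refcount(pp3)=1 -> write in place. 4 ppages; refcounts: pp0:1 pp1:1 pp2:1 pp3:1
Op 8: write(P0, v1, 163). refcount(pp3)=1 -> write in place. 4 ppages; refcounts: pp0:1 pp1:1 pp2:1 pp3:1
P0: v0 -> pp0 = 176
P1: v0 -> pp2 = 113

Answer: 176 113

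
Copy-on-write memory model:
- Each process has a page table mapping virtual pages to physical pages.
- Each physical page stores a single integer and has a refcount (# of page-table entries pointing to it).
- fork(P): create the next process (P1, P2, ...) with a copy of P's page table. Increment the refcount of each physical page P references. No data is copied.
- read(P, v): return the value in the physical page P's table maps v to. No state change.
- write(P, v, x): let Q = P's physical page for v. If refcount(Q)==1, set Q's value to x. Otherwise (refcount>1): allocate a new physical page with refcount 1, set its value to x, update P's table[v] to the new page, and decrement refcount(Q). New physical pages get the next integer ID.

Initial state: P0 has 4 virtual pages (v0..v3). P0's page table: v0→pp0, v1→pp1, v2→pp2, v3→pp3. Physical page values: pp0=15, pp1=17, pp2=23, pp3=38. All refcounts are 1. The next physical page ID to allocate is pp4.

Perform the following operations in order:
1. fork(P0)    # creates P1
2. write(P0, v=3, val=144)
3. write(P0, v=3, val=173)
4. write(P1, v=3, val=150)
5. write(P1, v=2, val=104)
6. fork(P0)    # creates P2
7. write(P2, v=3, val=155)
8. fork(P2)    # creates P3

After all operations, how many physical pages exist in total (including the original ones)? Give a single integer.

Answer: 7

Derivation:
Op 1: fork(P0) -> P1. 4 ppages; refcounts: pp0:2 pp1:2 pp2:2 pp3:2
Op 2: write(P0, v3, 144). refcount(pp3)=2>1 -> COPY to pp4. 5 ppages; refcounts: pp0:2 pp1:2 pp2:2 pp3:1 pp4:1
Op 3: write(P0, v3, 173). refcount(pp4)=1 -> write in place. 5 ppages; refcounts: pp0:2 pp1:2 pp2:2 pp3:1 pp4:1
Op 4: write(P1, v3, 150). refcount(pp3)=1 -> write in place. 5 ppages; refcounts: pp0:2 pp1:2 pp2:2 pp3:1 pp4:1
Op 5: write(P1, v2, 104). refcount(pp2)=2>1 -> COPY to pp5. 6 ppages; refcounts: pp0:2 pp1:2 pp2:1 pp3:1 pp4:1 pp5:1
Op 6: fork(P0) -> P2. 6 ppages; refcounts: pp0:3 pp1:3 pp2:2 pp3:1 pp4:2 pp5:1
Op 7: write(P2, v3, 155). refcount(pp4)=2>1 -> COPY to pp6. 7 ppages; refcounts: pp0:3 pp1:3 pp2:2 pp3:1 pp4:1 pp5:1 pp6:1
Op 8: fork(P2) -> P3. 7 ppages; refcounts: pp0:4 pp1:4 pp2:3 pp3:1 pp4:1 pp5:1 pp6:2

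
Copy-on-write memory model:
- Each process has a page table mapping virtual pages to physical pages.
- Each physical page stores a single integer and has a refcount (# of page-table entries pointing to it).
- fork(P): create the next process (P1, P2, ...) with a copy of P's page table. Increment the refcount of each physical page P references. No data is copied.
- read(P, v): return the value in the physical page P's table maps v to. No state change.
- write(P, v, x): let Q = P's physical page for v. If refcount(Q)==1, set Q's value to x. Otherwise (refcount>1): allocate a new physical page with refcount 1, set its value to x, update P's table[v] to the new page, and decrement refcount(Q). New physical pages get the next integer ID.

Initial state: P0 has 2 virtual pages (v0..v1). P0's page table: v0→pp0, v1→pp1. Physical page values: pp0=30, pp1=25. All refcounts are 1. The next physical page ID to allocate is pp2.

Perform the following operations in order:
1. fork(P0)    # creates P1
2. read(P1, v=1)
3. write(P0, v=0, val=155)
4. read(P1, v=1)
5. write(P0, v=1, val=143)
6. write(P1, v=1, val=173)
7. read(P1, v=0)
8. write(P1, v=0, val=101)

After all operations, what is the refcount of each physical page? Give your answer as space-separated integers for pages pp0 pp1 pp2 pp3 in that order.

Answer: 1 1 1 1

Derivation:
Op 1: fork(P0) -> P1. 2 ppages; refcounts: pp0:2 pp1:2
Op 2: read(P1, v1) -> 25. No state change.
Op 3: write(P0, v0, 155). refcount(pp0)=2>1 -> COPY to pp2. 3 ppages; refcounts: pp0:1 pp1:2 pp2:1
Op 4: read(P1, v1) -> 25. No state change.
Op 5: write(P0, v1, 143). refcount(pp1)=2>1 -> COPY to pp3. 4 ppages; refcounts: pp0:1 pp1:1 pp2:1 pp3:1
Op 6: write(P1, v1, 173). refcount(pp1)=1 -> write in place. 4 ppages; refcounts: pp0:1 pp1:1 pp2:1 pp3:1
Op 7: read(P1, v0) -> 30. No state change.
Op 8: write(P1, v0, 101). refcount(pp0)=1 -> write in place. 4 ppages; refcounts: pp0:1 pp1:1 pp2:1 pp3:1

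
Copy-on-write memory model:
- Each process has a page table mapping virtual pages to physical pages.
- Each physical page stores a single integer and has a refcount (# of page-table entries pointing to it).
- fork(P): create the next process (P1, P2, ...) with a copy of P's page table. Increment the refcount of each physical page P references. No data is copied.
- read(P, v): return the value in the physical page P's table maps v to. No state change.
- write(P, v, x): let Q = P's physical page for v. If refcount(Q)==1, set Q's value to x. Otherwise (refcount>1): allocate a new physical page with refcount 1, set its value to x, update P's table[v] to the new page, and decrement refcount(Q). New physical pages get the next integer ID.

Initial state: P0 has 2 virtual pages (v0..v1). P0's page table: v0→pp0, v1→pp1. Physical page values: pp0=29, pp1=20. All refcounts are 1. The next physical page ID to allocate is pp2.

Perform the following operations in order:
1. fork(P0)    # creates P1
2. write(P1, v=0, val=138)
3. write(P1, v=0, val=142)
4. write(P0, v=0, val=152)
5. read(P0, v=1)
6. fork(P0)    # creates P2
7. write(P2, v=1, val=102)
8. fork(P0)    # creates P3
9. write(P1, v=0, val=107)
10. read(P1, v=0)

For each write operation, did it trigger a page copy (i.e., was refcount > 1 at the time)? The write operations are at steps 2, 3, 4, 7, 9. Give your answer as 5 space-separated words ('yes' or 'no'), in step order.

Op 1: fork(P0) -> P1. 2 ppages; refcounts: pp0:2 pp1:2
Op 2: write(P1, v0, 138). refcount(pp0)=2>1 -> COPY to pp2. 3 ppages; refcounts: pp0:1 pp1:2 pp2:1
Op 3: write(P1, v0, 142). refcount(pp2)=1 -> write in place. 3 ppages; refcounts: pp0:1 pp1:2 pp2:1
Op 4: write(P0, v0, 152). refcount(pp0)=1 -> write in place. 3 ppages; refcounts: pp0:1 pp1:2 pp2:1
Op 5: read(P0, v1) -> 20. No state change.
Op 6: fork(P0) -> P2. 3 ppages; refcounts: pp0:2 pp1:3 pp2:1
Op 7: write(P2, v1, 102). refcount(pp1)=3>1 -> COPY to pp3. 4 ppages; refcounts: pp0:2 pp1:2 pp2:1 pp3:1
Op 8: fork(P0) -> P3. 4 ppages; refcounts: pp0:3 pp1:3 pp2:1 pp3:1
Op 9: write(P1, v0, 107). refcount(pp2)=1 -> write in place. 4 ppages; refcounts: pp0:3 pp1:3 pp2:1 pp3:1
Op 10: read(P1, v0) -> 107. No state change.

yes no no yes no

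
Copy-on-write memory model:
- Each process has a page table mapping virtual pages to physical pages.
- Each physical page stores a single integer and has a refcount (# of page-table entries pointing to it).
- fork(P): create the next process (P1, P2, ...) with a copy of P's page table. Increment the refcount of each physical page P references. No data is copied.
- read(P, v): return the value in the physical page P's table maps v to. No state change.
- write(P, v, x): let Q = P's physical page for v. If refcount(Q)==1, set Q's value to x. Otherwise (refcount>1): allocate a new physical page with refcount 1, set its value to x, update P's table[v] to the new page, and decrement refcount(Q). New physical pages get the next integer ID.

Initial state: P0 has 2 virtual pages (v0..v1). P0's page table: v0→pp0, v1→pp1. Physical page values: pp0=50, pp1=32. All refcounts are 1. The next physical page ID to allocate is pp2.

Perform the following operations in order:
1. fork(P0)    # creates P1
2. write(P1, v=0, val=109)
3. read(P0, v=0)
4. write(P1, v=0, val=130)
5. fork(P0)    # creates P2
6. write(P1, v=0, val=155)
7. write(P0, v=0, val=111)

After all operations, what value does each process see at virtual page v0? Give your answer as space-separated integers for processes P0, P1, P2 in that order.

Op 1: fork(P0) -> P1. 2 ppages; refcounts: pp0:2 pp1:2
Op 2: write(P1, v0, 109). refcount(pp0)=2>1 -> COPY to pp2. 3 ppages; refcounts: pp0:1 pp1:2 pp2:1
Op 3: read(P0, v0) -> 50. No state change.
Op 4: write(P1, v0, 130). refcount(pp2)=1 -> write in place. 3 ppages; refcounts: pp0:1 pp1:2 pp2:1
Op 5: fork(P0) -> P2. 3 ppages; refcounts: pp0:2 pp1:3 pp2:1
Op 6: write(P1, v0, 155). refcount(pp2)=1 -> write in place. 3 ppages; refcounts: pp0:2 pp1:3 pp2:1
Op 7: write(P0, v0, 111). refcount(pp0)=2>1 -> COPY to pp3. 4 ppages; refcounts: pp0:1 pp1:3 pp2:1 pp3:1
P0: v0 -> pp3 = 111
P1: v0 -> pp2 = 155
P2: v0 -> pp0 = 50

Answer: 111 155 50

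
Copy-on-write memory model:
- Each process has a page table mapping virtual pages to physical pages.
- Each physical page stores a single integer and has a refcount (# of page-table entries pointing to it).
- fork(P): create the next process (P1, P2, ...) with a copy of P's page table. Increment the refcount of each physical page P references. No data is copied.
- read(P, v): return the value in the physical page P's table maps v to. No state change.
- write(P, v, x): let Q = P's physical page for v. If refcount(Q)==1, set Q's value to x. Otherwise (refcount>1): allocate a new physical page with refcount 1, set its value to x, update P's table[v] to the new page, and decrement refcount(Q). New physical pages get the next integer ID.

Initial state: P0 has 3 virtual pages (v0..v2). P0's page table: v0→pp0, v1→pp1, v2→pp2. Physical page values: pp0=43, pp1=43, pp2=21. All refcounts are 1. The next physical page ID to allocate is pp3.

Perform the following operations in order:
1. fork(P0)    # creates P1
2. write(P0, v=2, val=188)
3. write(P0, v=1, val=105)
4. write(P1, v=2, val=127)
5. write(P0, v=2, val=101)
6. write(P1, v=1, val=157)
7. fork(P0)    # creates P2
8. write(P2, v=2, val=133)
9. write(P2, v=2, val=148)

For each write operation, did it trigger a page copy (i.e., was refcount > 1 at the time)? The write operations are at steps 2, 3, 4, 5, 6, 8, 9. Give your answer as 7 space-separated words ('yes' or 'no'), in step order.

Op 1: fork(P0) -> P1. 3 ppages; refcounts: pp0:2 pp1:2 pp2:2
Op 2: write(P0, v2, 188). refcount(pp2)=2>1 -> COPY to pp3. 4 ppages; refcounts: pp0:2 pp1:2 pp2:1 pp3:1
Op 3: write(P0, v1, 105). refcount(pp1)=2>1 -> COPY to pp4. 5 ppages; refcounts: pp0:2 pp1:1 pp2:1 pp3:1 pp4:1
Op 4: write(P1, v2, 127). refcount(pp2)=1 -> write in place. 5 ppages; refcounts: pp0:2 pp1:1 pp2:1 pp3:1 pp4:1
Op 5: write(P0, v2, 101). refcount(pp3)=1 -> write in place. 5 ppages; refcounts: pp0:2 pp1:1 pp2:1 pp3:1 pp4:1
Op 6: write(P1, v1, 157). refcount(pp1)=1 -> write in place. 5 ppages; refcounts: pp0:2 pp1:1 pp2:1 pp3:1 pp4:1
Op 7: fork(P0) -> P2. 5 ppages; refcounts: pp0:3 pp1:1 pp2:1 pp3:2 pp4:2
Op 8: write(P2, v2, 133). refcount(pp3)=2>1 -> COPY to pp5. 6 ppages; refcounts: pp0:3 pp1:1 pp2:1 pp3:1 pp4:2 pp5:1
Op 9: write(P2, v2, 148). refcount(pp5)=1 -> write in place. 6 ppages; refcounts: pp0:3 pp1:1 pp2:1 pp3:1 pp4:2 pp5:1

yes yes no no no yes no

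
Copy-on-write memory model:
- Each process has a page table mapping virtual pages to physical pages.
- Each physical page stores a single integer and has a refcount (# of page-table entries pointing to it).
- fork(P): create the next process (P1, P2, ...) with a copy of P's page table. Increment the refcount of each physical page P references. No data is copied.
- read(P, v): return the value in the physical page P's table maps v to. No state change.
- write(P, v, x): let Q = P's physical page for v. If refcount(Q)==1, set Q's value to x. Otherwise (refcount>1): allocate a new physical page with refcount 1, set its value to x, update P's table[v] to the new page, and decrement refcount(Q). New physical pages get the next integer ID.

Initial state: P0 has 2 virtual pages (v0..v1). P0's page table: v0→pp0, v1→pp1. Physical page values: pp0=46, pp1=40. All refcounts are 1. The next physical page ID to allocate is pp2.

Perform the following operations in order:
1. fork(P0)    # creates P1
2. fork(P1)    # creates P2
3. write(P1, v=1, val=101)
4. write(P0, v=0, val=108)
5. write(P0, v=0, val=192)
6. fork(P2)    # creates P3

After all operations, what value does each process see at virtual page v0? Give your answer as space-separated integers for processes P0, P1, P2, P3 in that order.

Answer: 192 46 46 46

Derivation:
Op 1: fork(P0) -> P1. 2 ppages; refcounts: pp0:2 pp1:2
Op 2: fork(P1) -> P2. 2 ppages; refcounts: pp0:3 pp1:3
Op 3: write(P1, v1, 101). refcount(pp1)=3>1 -> COPY to pp2. 3 ppages; refcounts: pp0:3 pp1:2 pp2:1
Op 4: write(P0, v0, 108). refcount(pp0)=3>1 -> COPY to pp3. 4 ppages; refcounts: pp0:2 pp1:2 pp2:1 pp3:1
Op 5: write(P0, v0, 192). refcount(pp3)=1 -> write in place. 4 ppages; refcounts: pp0:2 pp1:2 pp2:1 pp3:1
Op 6: fork(P2) -> P3. 4 ppages; refcounts: pp0:3 pp1:3 pp2:1 pp3:1
P0: v0 -> pp3 = 192
P1: v0 -> pp0 = 46
P2: v0 -> pp0 = 46
P3: v0 -> pp0 = 46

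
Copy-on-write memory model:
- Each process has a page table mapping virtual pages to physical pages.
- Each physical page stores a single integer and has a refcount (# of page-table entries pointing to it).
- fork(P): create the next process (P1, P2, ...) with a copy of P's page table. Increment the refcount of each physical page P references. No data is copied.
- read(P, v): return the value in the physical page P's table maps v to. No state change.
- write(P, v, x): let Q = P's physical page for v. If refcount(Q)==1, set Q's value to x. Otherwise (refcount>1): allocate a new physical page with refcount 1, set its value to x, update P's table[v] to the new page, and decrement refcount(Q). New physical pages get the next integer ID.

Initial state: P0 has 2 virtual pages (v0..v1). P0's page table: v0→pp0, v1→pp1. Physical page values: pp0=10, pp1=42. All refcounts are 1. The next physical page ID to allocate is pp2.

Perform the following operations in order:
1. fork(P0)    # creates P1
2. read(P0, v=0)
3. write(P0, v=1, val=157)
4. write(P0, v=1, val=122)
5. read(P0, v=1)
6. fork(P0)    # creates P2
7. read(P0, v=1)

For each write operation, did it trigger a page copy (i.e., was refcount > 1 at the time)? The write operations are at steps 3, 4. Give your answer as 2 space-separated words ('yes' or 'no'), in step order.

Op 1: fork(P0) -> P1. 2 ppages; refcounts: pp0:2 pp1:2
Op 2: read(P0, v0) -> 10. No state change.
Op 3: write(P0, v1, 157). refcount(pp1)=2>1 -> COPY to pp2. 3 ppages; refcounts: pp0:2 pp1:1 pp2:1
Op 4: write(P0, v1, 122). refcount(pp2)=1 -> write in place. 3 ppages; refcounts: pp0:2 pp1:1 pp2:1
Op 5: read(P0, v1) -> 122. No state change.
Op 6: fork(P0) -> P2. 3 ppages; refcounts: pp0:3 pp1:1 pp2:2
Op 7: read(P0, v1) -> 122. No state change.

yes no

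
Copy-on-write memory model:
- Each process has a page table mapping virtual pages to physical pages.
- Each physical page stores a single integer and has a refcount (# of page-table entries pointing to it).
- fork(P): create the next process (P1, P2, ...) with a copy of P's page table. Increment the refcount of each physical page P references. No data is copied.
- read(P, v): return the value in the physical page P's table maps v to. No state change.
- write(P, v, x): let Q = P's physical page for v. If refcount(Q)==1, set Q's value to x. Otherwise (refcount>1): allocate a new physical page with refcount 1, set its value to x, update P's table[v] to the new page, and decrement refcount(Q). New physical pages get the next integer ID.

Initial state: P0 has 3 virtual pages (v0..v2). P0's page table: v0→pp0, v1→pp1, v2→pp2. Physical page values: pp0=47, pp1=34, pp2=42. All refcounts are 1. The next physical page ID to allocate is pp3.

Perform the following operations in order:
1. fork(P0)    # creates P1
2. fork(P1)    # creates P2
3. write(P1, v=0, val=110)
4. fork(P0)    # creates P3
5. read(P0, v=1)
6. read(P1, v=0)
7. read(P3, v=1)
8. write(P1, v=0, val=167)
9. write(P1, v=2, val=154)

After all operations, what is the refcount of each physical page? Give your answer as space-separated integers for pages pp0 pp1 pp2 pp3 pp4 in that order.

Op 1: fork(P0) -> P1. 3 ppages; refcounts: pp0:2 pp1:2 pp2:2
Op 2: fork(P1) -> P2. 3 ppages; refcounts: pp0:3 pp1:3 pp2:3
Op 3: write(P1, v0, 110). refcount(pp0)=3>1 -> COPY to pp3. 4 ppages; refcounts: pp0:2 pp1:3 pp2:3 pp3:1
Op 4: fork(P0) -> P3. 4 ppages; refcounts: pp0:3 pp1:4 pp2:4 pp3:1
Op 5: read(P0, v1) -> 34. No state change.
Op 6: read(P1, v0) -> 110. No state change.
Op 7: read(P3, v1) -> 34. No state change.
Op 8: write(P1, v0, 167). refcount(pp3)=1 -> write in place. 4 ppages; refcounts: pp0:3 pp1:4 pp2:4 pp3:1
Op 9: write(P1, v2, 154). refcount(pp2)=4>1 -> COPY to pp4. 5 ppages; refcounts: pp0:3 pp1:4 pp2:3 pp3:1 pp4:1

Answer: 3 4 3 1 1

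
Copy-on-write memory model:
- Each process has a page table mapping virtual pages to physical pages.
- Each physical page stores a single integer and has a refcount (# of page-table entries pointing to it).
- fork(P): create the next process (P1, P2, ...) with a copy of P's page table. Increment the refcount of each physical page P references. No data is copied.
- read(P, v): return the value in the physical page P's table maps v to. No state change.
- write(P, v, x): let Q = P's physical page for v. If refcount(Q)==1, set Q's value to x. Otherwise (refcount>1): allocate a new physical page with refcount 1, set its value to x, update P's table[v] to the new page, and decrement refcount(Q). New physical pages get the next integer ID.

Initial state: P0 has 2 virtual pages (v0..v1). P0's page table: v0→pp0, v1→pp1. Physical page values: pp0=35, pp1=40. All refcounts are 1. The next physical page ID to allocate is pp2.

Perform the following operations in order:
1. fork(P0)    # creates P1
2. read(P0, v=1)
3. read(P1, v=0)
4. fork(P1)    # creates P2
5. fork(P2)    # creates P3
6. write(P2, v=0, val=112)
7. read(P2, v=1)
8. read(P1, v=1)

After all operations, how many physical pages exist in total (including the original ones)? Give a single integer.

Answer: 3

Derivation:
Op 1: fork(P0) -> P1. 2 ppages; refcounts: pp0:2 pp1:2
Op 2: read(P0, v1) -> 40. No state change.
Op 3: read(P1, v0) -> 35. No state change.
Op 4: fork(P1) -> P2. 2 ppages; refcounts: pp0:3 pp1:3
Op 5: fork(P2) -> P3. 2 ppages; refcounts: pp0:4 pp1:4
Op 6: write(P2, v0, 112). refcount(pp0)=4>1 -> COPY to pp2. 3 ppages; refcounts: pp0:3 pp1:4 pp2:1
Op 7: read(P2, v1) -> 40. No state change.
Op 8: read(P1, v1) -> 40. No state change.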